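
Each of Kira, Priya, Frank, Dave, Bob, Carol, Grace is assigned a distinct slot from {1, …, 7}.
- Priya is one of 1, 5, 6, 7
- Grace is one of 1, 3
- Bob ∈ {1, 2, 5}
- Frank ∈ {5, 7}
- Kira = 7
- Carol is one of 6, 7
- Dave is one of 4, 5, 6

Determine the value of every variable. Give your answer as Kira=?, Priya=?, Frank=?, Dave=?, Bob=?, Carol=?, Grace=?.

Kira must be 7 (only option left). Eliminate 7 elsewhere: Priya, Frank, Carol.
Frank has just one choice, so Frank = 5. Remove 5 from Priya, Dave, Bob.
Carol has just one choice, so Carol = 6. Strike 6 from Priya, Dave.
Priya has just one choice, so Priya = 1. Strike 1 from Bob, Grace.
Dave must be 4 (only option left).
Bob's domain is down to {2}, so Bob = 2.
Grace's domain is down to {3}, so Grace = 3.

Kira=7, Priya=1, Frank=5, Dave=4, Bob=2, Carol=6, Grace=3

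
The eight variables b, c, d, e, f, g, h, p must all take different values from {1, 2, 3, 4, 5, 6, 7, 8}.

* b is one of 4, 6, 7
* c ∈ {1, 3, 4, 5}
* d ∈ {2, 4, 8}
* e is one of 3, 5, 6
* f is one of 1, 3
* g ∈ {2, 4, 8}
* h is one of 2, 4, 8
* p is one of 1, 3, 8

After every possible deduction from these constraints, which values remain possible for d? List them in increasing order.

The 8 variables draw from only 8 values {1, 2, 3, 4, 5, 6, 7, 8}, so each is used; only b can be 7, hence b = 7.
Among the 7 still-open variables, 6 fits only e (and all 7 values in {1, 2, 3, 4, 5, 6, 8} must be used), so e = 6.
Among the 6 still-open variables, 5 fits only c (and all 6 values in {1, 2, 3, 4, 5, 8} must be used), so c = 5.
d, g, h share exactly the 3 values {2, 4, 8}; by pigeonhole those values go to them, so strike 2, 4, 8 from p.
No further eliminations apply; d can still be any of 2, 4, 8.

2, 4, 8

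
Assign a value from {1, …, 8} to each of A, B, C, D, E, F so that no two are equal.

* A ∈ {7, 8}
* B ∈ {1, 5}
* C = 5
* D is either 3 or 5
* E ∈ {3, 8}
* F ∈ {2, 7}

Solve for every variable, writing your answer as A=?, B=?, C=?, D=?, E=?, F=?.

A=7, B=1, C=5, D=3, E=8, F=2

C must be 5 (only option left). Eliminate 5 elsewhere: B, D.
D's domain is down to {3}, so D = 3. Strike 3 from E.
E's domain is down to {8}, so E = 8. So A can't be 8.
A's domain is down to {7}, so A = 7. Eliminate 7 elsewhere: F.
B's domain is down to {1}, so B = 1.
F must be 2 (only option left).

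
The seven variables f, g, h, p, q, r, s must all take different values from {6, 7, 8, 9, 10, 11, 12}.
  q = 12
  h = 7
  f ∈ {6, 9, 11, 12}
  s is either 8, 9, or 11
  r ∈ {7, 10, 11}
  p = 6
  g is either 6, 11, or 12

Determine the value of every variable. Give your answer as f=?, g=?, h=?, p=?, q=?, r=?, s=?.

h must be 7 (only option left). Strike 7 from r.
p's domain is down to {6}, so p = 6. So f, g can't be 6.
q must be 12 (only option left). Strike 12 from f, g.
g's domain is down to {11}, so g = 11. So f, r, s can't be 11.
r's domain is down to {10}, so r = 10.
f has just one choice, so f = 9. Strike 9 from s.
s has just one choice, so s = 8.

f=9, g=11, h=7, p=6, q=12, r=10, s=8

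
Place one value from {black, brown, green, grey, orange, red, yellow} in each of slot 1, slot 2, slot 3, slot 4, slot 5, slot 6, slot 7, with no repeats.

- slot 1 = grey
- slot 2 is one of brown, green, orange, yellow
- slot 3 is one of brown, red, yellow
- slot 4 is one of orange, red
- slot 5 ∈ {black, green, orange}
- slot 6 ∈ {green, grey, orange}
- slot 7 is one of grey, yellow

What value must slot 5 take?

slot 1 must be grey (only option left). Strike grey from slot 6, slot 7.
slot 7 has just one choice, so slot 7 = yellow. Remove yellow from slot 2, slot 3.
The 5 still-open variables together cover exactly {black, brown, green, orange, red} — 5 values for 5 variables — and black appears only in slot 5's list, so slot 5 = black.

black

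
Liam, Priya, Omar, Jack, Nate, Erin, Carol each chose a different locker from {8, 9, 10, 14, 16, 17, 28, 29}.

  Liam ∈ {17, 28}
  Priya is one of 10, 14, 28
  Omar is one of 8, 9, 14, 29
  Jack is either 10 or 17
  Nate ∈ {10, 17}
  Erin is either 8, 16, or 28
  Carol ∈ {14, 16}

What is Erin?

Jack and Nate between them cover only {10, 17} — a naked pair. Remove those values from Liam, Priya.
Liam must be 28 (only option left). Eliminate 28 elsewhere: Priya, Erin.
That leaves Priya = 14. So Omar, Carol can't be 14.
Carol has just one choice, so Carol = 16. Eliminate 16 elsewhere: Erin.
So Erin = 8.

8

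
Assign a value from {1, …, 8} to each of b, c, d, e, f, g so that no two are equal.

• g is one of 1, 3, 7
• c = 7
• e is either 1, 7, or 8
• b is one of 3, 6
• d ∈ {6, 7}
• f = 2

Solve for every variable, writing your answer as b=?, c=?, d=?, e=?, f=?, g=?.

c's domain is down to {7}, so c = 7. Remove 7 from d, e, g.
d must be 6 (only option left). Strike 6 from b.
f's domain is down to {2}, so f = 2.
b's domain is down to {3}, so b = 3. So g can't be 3.
g has just one choice, so g = 1. Remove 1 from e.
e must be 8 (only option left).

b=3, c=7, d=6, e=8, f=2, g=1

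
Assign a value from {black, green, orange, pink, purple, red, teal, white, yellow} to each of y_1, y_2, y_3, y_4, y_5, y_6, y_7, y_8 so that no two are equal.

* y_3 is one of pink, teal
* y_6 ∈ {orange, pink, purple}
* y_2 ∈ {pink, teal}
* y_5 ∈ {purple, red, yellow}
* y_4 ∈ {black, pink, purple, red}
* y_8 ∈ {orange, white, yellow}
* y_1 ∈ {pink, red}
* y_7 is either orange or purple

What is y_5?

yellow

Among the 8 variables, black fits only y_4 (and all 8 values in {black, orange, pink, purple, red, teal, white, yellow} must be used), so y_4 = black.
Among the 7 still-open variables, white fits only y_8 (and all 7 values in {orange, pink, purple, red, teal, white, yellow} must be used), so y_8 = white.
The 6 still-open variables draw from only 6 values {orange, pink, purple, red, teal, yellow}, so each is used; only y_5 can be yellow, hence y_5 = yellow.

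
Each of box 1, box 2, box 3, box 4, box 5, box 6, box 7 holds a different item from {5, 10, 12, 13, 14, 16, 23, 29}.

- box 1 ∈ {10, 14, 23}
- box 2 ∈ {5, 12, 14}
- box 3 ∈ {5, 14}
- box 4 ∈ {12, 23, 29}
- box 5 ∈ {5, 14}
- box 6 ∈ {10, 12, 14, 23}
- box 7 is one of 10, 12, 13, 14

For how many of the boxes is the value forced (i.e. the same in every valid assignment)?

3

Among the 7 variables, 13 fits only box 7 (and all 7 values in {5, 10, 12, 13, 14, 23, 29} must be used), so box 7 = 13.
The 6 still-open variables draw from only 6 values {5, 10, 12, 14, 23, 29}, so each is used; only box 4 can be 29, hence box 4 = 29.
box 3 and box 5 share exactly the 2 values {5, 14}; by pigeonhole those values go to them, so strike 5, 14 from box 1, box 2, box 6.
That leaves box 2 = 12. So box 6 can't be 12.
Determined: box 2=12, box 4=29, box 7=13. The other boxes each still have more than one consistent value. That makes 3.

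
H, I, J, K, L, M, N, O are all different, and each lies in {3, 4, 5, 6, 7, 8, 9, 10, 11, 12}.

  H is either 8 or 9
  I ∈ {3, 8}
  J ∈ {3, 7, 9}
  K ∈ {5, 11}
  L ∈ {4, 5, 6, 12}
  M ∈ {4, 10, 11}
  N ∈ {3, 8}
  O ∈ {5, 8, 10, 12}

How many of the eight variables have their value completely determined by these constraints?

The 2 variables I and N are confined to {3, 8}, which locks those values in; drop them from H, J, O.
H's domain is down to {9}, so H = 9. Eliminate 9 elsewhere: J.
That leaves J = 7.
Determined: H=9, J=7. The other variables each still have more than one consistent value. That makes 2.

2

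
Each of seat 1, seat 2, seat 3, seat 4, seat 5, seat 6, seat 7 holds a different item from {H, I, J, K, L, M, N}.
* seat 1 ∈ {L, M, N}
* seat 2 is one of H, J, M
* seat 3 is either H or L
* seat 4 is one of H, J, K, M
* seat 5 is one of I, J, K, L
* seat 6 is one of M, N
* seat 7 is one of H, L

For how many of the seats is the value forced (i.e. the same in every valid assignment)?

The 7 variables draw from only 7 values {H, I, J, K, L, M, N}, so each is used; only seat 5 can be I, hence seat 5 = I.
The 6 still-open variables together cover exactly {H, J, K, L, M, N} — 6 values for 6 variables — and K appears only in seat 4's list, so seat 4 = K.
The 5 still-open variables together cover exactly {H, J, L, M, N} — 5 values for 5 variables — and J appears only in seat 2's list, so seat 2 = J.
The 2 variables seat 3 and seat 7 are confined to {H, L}, which locks those values in; drop them from seat 1.
Determined: seat 2=J, seat 4=K, seat 5=I. The other seats each still have more than one consistent value. That makes 3.

3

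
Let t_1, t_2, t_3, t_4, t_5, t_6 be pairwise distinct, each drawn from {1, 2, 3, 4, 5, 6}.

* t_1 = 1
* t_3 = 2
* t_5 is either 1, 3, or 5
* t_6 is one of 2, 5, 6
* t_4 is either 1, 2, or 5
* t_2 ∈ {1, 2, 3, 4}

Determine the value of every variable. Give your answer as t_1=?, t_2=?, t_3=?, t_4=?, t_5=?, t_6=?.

t_1 must be 1 (only option left). Remove 1 from t_2, t_4, t_5.
t_3 has just one choice, so t_3 = 2. Remove 2 from t_2, t_4, t_6.
t_4's domain is down to {5}, so t_4 = 5. Eliminate 5 elsewhere: t_5, t_6.
t_5's domain is down to {3}, so t_5 = 3. Strike 3 from t_2.
t_6's domain is down to {6}, so t_6 = 6.
That leaves t_2 = 4.

t_1=1, t_2=4, t_3=2, t_4=5, t_5=3, t_6=6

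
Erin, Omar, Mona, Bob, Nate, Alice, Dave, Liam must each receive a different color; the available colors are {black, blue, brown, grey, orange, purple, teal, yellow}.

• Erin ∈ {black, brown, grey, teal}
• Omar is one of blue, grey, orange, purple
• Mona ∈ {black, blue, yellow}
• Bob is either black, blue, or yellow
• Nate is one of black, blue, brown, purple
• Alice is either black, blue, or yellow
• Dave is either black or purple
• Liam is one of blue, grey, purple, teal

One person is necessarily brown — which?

The 8 variables together cover exactly {black, blue, brown, grey, orange, purple, teal, yellow} — 8 values for 8 variables — and orange appears only in Omar's list, so Omar = orange.
The 3 variables Mona, Bob, Alice are confined to {black, blue, yellow}, which locks those values in; drop them from Erin, Nate, Dave, Liam.
Dave must be purple (only option left). Strike purple from Nate, Liam.
So brown goes to Nate.

Nate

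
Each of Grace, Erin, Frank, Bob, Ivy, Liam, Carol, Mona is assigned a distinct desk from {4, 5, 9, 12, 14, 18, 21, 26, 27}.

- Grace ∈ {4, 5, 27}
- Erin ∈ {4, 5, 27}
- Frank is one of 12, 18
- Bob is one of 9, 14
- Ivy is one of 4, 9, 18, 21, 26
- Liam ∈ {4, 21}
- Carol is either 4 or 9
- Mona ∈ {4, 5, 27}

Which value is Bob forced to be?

Grace, Erin, Mona share exactly the 3 values {4, 5, 27}; by pigeonhole those values go to them, so strike 4, 5, 27 from Ivy, Liam, Carol.
Liam must be 21 (only option left). Remove 21 from Ivy.
Carol has just one choice, so Carol = 9. Strike 9 from Bob, Ivy.
So Bob = 14.

14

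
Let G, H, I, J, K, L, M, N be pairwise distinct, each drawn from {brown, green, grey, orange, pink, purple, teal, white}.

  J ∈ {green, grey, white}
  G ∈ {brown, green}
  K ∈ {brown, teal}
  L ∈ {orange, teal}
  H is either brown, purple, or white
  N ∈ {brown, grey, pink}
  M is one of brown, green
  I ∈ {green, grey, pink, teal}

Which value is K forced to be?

The 8 variables together cover exactly {brown, green, grey, orange, pink, purple, teal, white} — 8 values for 8 variables — and orange appears only in L's list, so L = orange.
The 7 still-open variables together cover exactly {brown, green, grey, pink, purple, teal, white} — 7 values for 7 variables — and purple appears only in H's list, so H = purple.
The 6 still-open variables together cover exactly {brown, green, grey, pink, teal, white} — 6 values for 6 variables — and white appears only in J's list, so J = white.
G and M share exactly the 2 values {brown, green}; by pigeonhole those values go to them, so strike brown, green from I, K, N.
So K = teal.

teal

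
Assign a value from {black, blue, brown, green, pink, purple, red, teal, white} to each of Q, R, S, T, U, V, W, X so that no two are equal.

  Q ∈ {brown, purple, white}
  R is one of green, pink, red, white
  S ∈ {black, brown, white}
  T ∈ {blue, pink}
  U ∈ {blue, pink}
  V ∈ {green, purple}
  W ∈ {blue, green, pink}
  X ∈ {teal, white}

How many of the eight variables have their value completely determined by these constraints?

The 2 variables T and U are confined to {blue, pink}, which locks those values in; drop them from R, W.
That leaves W = green. So R, V can't be green.
V has just one choice, so V = purple. So Q can't be purple.
Determined: V=purple, W=green. The other variables each still have more than one consistent value. That makes 2.

2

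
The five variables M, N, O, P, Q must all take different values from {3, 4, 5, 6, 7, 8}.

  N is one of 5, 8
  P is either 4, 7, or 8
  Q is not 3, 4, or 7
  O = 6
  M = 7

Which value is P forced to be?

4

M must be 7 (only option left). Strike 7 from P.
O's domain is down to {6}, so O = 6. Strike 6 from Q.
Among the 3 still-open variables, 4 fits only P (and all 3 values in {4, 5, 8} must be used), so P = 4.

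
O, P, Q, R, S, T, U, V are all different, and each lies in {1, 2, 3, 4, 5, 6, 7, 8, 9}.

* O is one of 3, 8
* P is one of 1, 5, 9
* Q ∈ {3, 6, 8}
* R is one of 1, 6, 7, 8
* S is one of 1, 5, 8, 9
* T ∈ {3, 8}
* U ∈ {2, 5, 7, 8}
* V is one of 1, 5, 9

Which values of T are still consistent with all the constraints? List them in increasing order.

Among the 8 variables, 2 fits only U (and all 8 values in {1, 2, 3, 5, 6, 7, 8, 9} must be used), so U = 2.
The 7 still-open variables draw from only 7 values {1, 3, 5, 6, 7, 8, 9}, so each is used; only R can be 7, hence R = 7.
The 6 still-open variables together cover exactly {1, 3, 5, 6, 8, 9} — 6 values for 6 variables — and 6 appears only in Q's list, so Q = 6.
O and T share exactly the 2 values {3, 8}; by pigeonhole those values go to them, so strike 3, 8 from S.
No further eliminations apply; T can still be any of 3, 8.

3, 8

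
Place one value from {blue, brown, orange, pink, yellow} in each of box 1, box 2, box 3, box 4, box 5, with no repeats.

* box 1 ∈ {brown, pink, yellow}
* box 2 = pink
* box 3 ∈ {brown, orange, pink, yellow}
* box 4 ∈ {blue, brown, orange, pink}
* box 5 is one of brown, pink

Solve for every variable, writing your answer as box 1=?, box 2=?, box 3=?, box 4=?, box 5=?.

box 2 must be pink (only option left). So box 1, box 3, box 4, box 5 can't be pink.
box 5 must be brown (only option left). Remove brown from box 1, box 3, box 4.
box 1's domain is down to {yellow}, so box 1 = yellow. Eliminate yellow elsewhere: box 3.
box 3 must be orange (only option left). Remove orange from box 4.
That leaves box 4 = blue.

box 1=yellow, box 2=pink, box 3=orange, box 4=blue, box 5=brown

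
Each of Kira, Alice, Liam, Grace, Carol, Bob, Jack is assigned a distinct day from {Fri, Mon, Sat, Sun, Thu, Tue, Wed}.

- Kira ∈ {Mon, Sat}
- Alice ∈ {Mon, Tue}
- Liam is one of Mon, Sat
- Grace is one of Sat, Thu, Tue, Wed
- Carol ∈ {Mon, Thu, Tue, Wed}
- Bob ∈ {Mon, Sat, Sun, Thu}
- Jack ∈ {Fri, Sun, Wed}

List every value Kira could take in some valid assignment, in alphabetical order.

Mon, Sat

The 7 variables draw from only 7 values {Fri, Mon, Sat, Sun, Thu, Tue, Wed}, so each is used; only Jack can be Fri, hence Jack = Fri.
The 6 still-open variables draw from only 6 values {Mon, Sat, Sun, Thu, Tue, Wed}, so each is used; only Bob can be Sun, hence Bob = Sun.
Kira and Liam share exactly the 2 values {Mon, Sat}; by pigeonhole those values go to them, so strike Mon, Sat from Alice, Grace, Carol.
That leaves Alice = Tue. Strike Tue from Grace, Carol.
No further eliminations apply; Kira can still be any of Mon, Sat.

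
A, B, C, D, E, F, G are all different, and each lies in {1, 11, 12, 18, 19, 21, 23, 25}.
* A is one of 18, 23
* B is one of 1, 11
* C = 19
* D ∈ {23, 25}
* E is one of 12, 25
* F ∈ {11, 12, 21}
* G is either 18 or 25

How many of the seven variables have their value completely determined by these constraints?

C must be 19 (only option left).
A, D, G share exactly the 3 values {18, 23, 25}; by pigeonhole those values go to them, so strike 18, 23, 25 from E.
That leaves E = 12. Remove 12 from F.
Determined: C=19, E=12. The other variables each still have more than one consistent value. That makes 2.

2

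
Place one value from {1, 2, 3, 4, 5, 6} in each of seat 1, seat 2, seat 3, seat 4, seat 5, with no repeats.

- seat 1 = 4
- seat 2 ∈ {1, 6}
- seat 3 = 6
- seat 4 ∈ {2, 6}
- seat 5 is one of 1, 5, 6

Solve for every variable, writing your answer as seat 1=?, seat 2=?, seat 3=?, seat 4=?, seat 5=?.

seat 1 must be 4 (only option left).
seat 3 must be 6 (only option left). So seat 2, seat 4, seat 5 can't be 6.
seat 4 has just one choice, so seat 4 = 2.
seat 2 must be 1 (only option left). Strike 1 from seat 5.
seat 5 has just one choice, so seat 5 = 5.

seat 1=4, seat 2=1, seat 3=6, seat 4=2, seat 5=5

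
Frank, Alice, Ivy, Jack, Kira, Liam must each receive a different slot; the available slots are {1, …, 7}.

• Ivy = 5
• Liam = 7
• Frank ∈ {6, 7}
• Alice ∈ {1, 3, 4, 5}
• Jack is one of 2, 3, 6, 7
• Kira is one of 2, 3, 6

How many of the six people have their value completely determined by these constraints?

Ivy must be 5 (only option left). Remove 5 from Alice.
Liam has just one choice, so Liam = 7. Remove 7 from Frank, Jack.
Frank must be 6 (only option left). Strike 6 from Jack, Kira.
The 2 variables Jack and Kira are confined to {2, 3}, which locks those values in; drop them from Alice.
Determined: Frank=6, Ivy=5, Liam=7. The other people each still have more than one consistent value. That makes 3.

3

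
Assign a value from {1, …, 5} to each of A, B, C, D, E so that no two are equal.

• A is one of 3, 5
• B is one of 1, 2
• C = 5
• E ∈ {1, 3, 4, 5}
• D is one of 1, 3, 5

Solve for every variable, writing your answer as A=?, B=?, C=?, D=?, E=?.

A=3, B=2, C=5, D=1, E=4

C's domain is down to {5}, so C = 5. So A, D, E can't be 5.
A has just one choice, so A = 3. Eliminate 3 elsewhere: D, E.
D's domain is down to {1}, so D = 1. So B, E can't be 1.
That leaves E = 4.
B must be 2 (only option left).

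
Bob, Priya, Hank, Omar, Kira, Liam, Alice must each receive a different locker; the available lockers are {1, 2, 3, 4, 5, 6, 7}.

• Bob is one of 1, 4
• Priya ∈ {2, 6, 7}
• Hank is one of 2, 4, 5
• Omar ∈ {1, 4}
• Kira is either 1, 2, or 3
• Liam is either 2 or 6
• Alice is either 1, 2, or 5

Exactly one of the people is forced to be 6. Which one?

The 7 variables together cover exactly {1, 2, 3, 4, 5, 6, 7} — 7 values for 7 variables — and 3 appears only in Kira's list, so Kira = 3.
The 6 still-open variables draw from only 6 values {1, 2, 4, 5, 6, 7}, so each is used; only Priya can be 7, hence Priya = 7.
Among the 5 still-open variables, 6 fits only Liam (and all 5 values in {1, 2, 4, 5, 6} must be used), so Liam = 6.

Liam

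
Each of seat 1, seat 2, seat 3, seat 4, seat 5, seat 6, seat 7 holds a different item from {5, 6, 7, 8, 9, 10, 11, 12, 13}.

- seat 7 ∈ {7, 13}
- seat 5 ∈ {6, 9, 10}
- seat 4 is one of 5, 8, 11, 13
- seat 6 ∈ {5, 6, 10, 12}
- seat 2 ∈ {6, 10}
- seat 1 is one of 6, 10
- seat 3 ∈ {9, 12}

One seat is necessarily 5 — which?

seat 6

The 2 variables seat 1 and seat 2 are confined to {6, 10}, which locks those values in; drop them from seat 5, seat 6.
seat 5's domain is down to {9}, so seat 5 = 9. So seat 3 can't be 9.
seat 3 must be 12 (only option left). Eliminate 12 elsewhere: seat 6.
So 5 goes to seat 6.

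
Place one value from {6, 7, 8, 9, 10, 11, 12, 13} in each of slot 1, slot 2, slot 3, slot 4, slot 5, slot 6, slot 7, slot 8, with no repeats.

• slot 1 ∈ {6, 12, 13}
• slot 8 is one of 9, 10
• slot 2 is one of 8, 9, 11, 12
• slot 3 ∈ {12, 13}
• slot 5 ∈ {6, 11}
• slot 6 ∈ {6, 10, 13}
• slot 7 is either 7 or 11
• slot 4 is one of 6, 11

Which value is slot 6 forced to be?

The 8 variables draw from only 8 values {6, 7, 8, 9, 10, 11, 12, 13}, so each is used; only slot 7 can be 7, hence slot 7 = 7.
The 7 still-open variables draw from only 7 values {6, 8, 9, 10, 11, 12, 13}, so each is used; only slot 2 can be 8, hence slot 2 = 8.
The 6 still-open variables draw from only 6 values {6, 9, 10, 11, 12, 13}, so each is used; only slot 8 can be 9, hence slot 8 = 9.
Among the 5 still-open variables, 10 fits only slot 6 (and all 5 values in {6, 10, 11, 12, 13} must be used), so slot 6 = 10.

10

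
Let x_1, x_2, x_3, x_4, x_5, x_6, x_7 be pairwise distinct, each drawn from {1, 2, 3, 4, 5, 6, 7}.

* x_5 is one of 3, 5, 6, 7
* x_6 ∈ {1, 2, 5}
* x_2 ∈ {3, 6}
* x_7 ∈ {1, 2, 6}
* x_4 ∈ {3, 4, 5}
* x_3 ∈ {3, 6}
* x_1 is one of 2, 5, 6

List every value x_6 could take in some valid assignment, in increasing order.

The 7 variables draw from only 7 values {1, 2, 3, 4, 5, 6, 7}, so each is used; only x_4 can be 4, hence x_4 = 4.
Among the 6 still-open variables, 7 fits only x_5 (and all 6 values in {1, 2, 3, 5, 6, 7} must be used), so x_5 = 7.
x_2 and x_3 share exactly the 2 values {3, 6}; by pigeonhole those values go to them, so strike 3, 6 from x_1, x_7.
No further eliminations apply; x_6 can still be any of 1, 2, 5.

1, 2, 5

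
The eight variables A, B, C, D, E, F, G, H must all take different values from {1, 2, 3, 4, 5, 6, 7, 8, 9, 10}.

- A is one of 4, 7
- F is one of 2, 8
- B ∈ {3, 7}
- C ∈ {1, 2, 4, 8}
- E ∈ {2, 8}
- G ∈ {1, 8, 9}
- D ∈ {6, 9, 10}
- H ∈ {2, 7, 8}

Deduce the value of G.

9

E and F share exactly the 2 values {2, 8}; by pigeonhole those values go to them, so strike 2, 8 from C, G, H.
H's domain is down to {7}, so H = 7. Strike 7 from A, B.
A must be 4 (only option left). So C can't be 4.
That leaves B = 3.
C has just one choice, so C = 1. Strike 1 from G.
So G = 9.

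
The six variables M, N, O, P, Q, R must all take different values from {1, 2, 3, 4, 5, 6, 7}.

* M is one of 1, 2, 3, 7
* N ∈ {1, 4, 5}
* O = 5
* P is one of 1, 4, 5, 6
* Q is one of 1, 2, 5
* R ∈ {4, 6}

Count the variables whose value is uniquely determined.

O's domain is down to {5}, so O = 5. Remove 5 from N, P, Q.
N, P, R between them cover only {1, 4, 6} — a naked triple. Remove those values from M, Q.
Q has just one choice, so Q = 2. Remove 2 from M.
Determined: O=5, Q=2. The other variables each still have more than one consistent value. That makes 2.

2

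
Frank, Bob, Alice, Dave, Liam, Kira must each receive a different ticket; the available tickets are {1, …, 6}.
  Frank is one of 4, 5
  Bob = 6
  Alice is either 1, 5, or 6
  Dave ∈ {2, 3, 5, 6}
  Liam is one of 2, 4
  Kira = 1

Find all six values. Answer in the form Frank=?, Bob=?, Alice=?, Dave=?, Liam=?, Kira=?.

Frank=4, Bob=6, Alice=5, Dave=3, Liam=2, Kira=1

Bob must be 6 (only option left). Eliminate 6 elsewhere: Alice, Dave.
Kira's domain is down to {1}, so Kira = 1. So Alice can't be 1.
Alice must be 5 (only option left). Remove 5 from Frank, Dave.
That leaves Frank = 4. Strike 4 from Liam.
That leaves Liam = 2. Remove 2 from Dave.
Dave has just one choice, so Dave = 3.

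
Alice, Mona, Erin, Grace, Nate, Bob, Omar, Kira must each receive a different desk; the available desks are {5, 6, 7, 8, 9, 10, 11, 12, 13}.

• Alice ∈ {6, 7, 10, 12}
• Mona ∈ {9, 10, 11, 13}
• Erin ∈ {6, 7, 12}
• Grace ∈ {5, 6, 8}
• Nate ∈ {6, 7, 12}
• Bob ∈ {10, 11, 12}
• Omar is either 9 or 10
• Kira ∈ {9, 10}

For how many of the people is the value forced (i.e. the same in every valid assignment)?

2

Omar and Kira between them cover only {9, 10} — a naked pair. Remove those values from Alice, Mona, Bob.
Alice, Erin, Nate share exactly the 3 values {6, 7, 12}; by pigeonhole those values go to them, so strike 6, 7, 12 from Grace, Bob.
Bob must be 11 (only option left). Eliminate 11 elsewhere: Mona.
Mona has just one choice, so Mona = 13.
Determined: Mona=13, Bob=11. The other people each still have more than one consistent value. That makes 2.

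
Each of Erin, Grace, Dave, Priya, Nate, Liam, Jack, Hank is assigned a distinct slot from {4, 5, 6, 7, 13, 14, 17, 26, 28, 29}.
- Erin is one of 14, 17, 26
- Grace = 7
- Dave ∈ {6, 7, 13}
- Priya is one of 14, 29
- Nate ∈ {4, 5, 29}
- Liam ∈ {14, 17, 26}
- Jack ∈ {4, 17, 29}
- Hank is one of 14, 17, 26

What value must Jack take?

Grace must be 7 (only option left). So Dave can't be 7.
Erin, Liam, Hank between them cover only {14, 17, 26} — a naked triple. Remove those values from Priya, Jack.
Priya's domain is down to {29}, so Priya = 29. Eliminate 29 elsewhere: Nate, Jack.
So Jack = 4.

4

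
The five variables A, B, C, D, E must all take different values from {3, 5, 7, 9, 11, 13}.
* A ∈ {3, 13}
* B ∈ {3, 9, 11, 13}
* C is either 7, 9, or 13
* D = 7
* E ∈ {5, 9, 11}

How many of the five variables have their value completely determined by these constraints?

1

D must be 7 (only option left). Strike 7 from C.
Determined: D=7. The other variables each still have more than one consistent value. That makes 1.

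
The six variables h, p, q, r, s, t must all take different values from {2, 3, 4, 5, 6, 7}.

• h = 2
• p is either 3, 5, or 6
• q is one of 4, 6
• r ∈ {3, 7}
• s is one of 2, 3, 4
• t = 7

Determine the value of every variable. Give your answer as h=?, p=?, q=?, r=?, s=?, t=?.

h=2, p=5, q=6, r=3, s=4, t=7

h's domain is down to {2}, so h = 2. Eliminate 2 elsewhere: s.
t's domain is down to {7}, so t = 7. Remove 7 from r.
r's domain is down to {3}, so r = 3. Remove 3 from p, s.
That leaves s = 4. So q can't be 4.
That leaves q = 6. Remove 6 from p.
p has just one choice, so p = 5.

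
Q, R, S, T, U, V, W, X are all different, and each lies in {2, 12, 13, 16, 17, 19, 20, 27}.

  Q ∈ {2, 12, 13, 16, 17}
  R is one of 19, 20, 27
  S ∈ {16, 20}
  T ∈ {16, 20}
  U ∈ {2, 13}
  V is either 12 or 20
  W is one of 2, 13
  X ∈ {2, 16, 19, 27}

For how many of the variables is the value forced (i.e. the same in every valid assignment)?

2

Among the 8 variables, 17 fits only Q (and all 8 values in {2, 12, 13, 16, 17, 19, 20, 27} must be used), so Q = 17.
The 7 still-open variables draw from only 7 values {2, 12, 13, 16, 19, 20, 27}, so each is used; only V can be 12, hence V = 12.
S and T share exactly the 2 values {16, 20}; by pigeonhole those values go to them, so strike 16, 20 from R, X.
U and W share exactly the 2 values {2, 13}; by pigeonhole those values go to them, so strike 2, 13 from X.
Determined: Q=17, V=12. The other variables each still have more than one consistent value. That makes 2.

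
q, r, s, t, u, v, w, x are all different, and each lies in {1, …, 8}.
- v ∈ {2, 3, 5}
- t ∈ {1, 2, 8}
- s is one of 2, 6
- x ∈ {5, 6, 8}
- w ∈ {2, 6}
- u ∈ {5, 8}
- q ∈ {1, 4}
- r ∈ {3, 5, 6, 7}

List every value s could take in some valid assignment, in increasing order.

2, 6

The 8 variables together cover exactly {1, 2, 3, 4, 5, 6, 7, 8} — 8 values for 8 variables — and 4 appears only in q's list, so q = 4.
The 7 still-open variables draw from only 7 values {1, 2, 3, 5, 6, 7, 8}, so each is used; only t can be 1, hence t = 1.
Among the 6 still-open variables, 7 fits only r (and all 6 values in {2, 3, 5, 6, 7, 8} must be used), so r = 7.
Among the 5 still-open variables, 3 fits only v (and all 5 values in {2, 3, 5, 6, 8} must be used), so v = 3.
s and w between them cover only {2, 6} — a naked pair. Remove those values from x.
No further eliminations apply; s can still be any of 2, 6.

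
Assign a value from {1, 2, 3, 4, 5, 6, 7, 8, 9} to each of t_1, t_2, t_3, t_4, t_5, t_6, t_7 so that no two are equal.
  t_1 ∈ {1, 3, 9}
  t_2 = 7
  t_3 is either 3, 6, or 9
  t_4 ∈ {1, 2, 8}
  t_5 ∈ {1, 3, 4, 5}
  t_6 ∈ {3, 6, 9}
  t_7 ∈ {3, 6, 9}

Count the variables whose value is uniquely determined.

t_2 has just one choice, so t_2 = 7.
The 3 variables t_3, t_6, t_7 are confined to {3, 6, 9}, which locks those values in; drop them from t_1, t_5.
t_1 must be 1 (only option left). Remove 1 from t_4, t_5.
Determined: t_1=1, t_2=7. The other variables each still have more than one consistent value. That makes 2.

2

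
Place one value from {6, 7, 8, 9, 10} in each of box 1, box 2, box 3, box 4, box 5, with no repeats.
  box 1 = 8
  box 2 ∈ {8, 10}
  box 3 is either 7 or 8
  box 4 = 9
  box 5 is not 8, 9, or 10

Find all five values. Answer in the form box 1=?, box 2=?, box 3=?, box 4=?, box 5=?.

box 1=8, box 2=10, box 3=7, box 4=9, box 5=6

box 1 must be 8 (only option left). Eliminate 8 elsewhere: box 2, box 3.
That leaves box 2 = 10.
box 3 must be 7 (only option left). Remove 7 from box 5.
box 4 must be 9 (only option left).
box 5's domain is down to {6}, so box 5 = 6.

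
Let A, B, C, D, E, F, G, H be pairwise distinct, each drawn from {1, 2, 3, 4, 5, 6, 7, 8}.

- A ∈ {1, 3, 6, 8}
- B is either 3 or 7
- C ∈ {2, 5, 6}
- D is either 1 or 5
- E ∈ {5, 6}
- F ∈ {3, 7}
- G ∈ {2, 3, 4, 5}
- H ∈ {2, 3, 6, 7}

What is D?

The 8 variables together cover exactly {1, 2, 3, 4, 5, 6, 7, 8} — 8 values for 8 variables — and 4 appears only in G's list, so G = 4.
Among the 7 still-open variables, 8 fits only A (and all 7 values in {1, 2, 3, 5, 6, 7, 8} must be used), so A = 8.
The 6 still-open variables together cover exactly {1, 2, 3, 5, 6, 7} — 6 values for 6 variables — and 1 appears only in D's list, so D = 1.

1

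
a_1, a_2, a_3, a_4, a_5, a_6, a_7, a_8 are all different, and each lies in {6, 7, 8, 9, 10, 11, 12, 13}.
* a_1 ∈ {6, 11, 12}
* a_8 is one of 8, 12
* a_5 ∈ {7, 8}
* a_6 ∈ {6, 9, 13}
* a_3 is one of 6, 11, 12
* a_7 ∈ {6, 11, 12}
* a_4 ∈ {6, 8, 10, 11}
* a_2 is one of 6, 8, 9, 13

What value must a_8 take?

8

The 8 variables together cover exactly {6, 7, 8, 9, 10, 11, 12, 13} — 8 values for 8 variables — and 7 appears only in a_5's list, so a_5 = 7.
The 7 still-open variables together cover exactly {6, 8, 9, 10, 11, 12, 13} — 7 values for 7 variables — and 10 appears only in a_4's list, so a_4 = 10.
a_1, a_3, a_7 between them cover only {6, 11, 12} — a naked triple. Remove those values from a_2, a_6, a_8.
So a_8 = 8.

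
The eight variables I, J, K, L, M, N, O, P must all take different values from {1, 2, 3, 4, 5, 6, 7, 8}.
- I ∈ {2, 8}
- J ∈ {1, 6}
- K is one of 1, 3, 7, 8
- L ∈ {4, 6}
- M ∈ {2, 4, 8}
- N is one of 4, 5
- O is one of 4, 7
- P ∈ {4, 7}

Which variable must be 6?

L

The 8 variables draw from only 8 values {1, 2, 3, 4, 5, 6, 7, 8}, so each is used; only K can be 3, hence K = 3.
Among the 7 still-open variables, 1 fits only J (and all 7 values in {1, 2, 4, 5, 6, 7, 8} must be used), so J = 1.
The 6 still-open variables together cover exactly {2, 4, 5, 6, 7, 8} — 6 values for 6 variables — and 5 appears only in N's list, so N = 5.
The 5 still-open variables draw from only 5 values {2, 4, 6, 7, 8}, so each is used; only L can be 6, hence L = 6.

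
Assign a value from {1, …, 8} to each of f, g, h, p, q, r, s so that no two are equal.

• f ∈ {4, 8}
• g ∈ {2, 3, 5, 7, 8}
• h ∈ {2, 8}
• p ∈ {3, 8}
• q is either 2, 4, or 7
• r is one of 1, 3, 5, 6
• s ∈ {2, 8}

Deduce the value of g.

h and s between them cover only {2, 8} — a naked pair. Remove those values from f, g, p, q.
f has just one choice, so f = 4. Strike 4 from q.
p must be 3 (only option left). Eliminate 3 elsewhere: g, r.
That leaves q = 7. Eliminate 7 elsewhere: g.
So g = 5.

5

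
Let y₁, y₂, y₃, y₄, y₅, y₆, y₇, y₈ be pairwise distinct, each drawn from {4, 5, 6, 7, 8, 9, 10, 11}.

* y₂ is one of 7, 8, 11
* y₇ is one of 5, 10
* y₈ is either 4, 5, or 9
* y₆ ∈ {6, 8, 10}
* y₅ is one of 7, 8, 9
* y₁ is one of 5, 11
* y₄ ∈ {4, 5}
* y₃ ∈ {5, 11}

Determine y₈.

9

The 8 variables draw from only 8 values {4, 5, 6, 7, 8, 9, 10, 11}, so each is used; only y₆ can be 6, hence y₆ = 6.
The 7 still-open variables draw from only 7 values {4, 5, 7, 8, 9, 10, 11}, so each is used; only y₇ can be 10, hence y₇ = 10.
The 2 variables y₁ and y₃ are confined to {5, 11}, which locks those values in; drop them from y₂, y₄, y₈.
y₄ has just one choice, so y₄ = 4. Remove 4 from y₈.
So y₈ = 9.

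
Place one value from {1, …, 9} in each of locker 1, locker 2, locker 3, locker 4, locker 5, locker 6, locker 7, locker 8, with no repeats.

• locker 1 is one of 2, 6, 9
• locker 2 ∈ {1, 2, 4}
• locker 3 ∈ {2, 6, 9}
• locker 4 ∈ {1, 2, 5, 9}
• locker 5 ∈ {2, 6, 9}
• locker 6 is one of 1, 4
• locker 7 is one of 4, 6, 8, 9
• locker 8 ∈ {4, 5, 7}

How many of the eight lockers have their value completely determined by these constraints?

3

The 8 variables draw from only 8 values {1, 2, 4, 5, 6, 7, 8, 9}, so each is used; only locker 8 can be 7, hence locker 8 = 7.
The 7 still-open variables together cover exactly {1, 2, 4, 5, 6, 8, 9} — 7 values for 7 variables — and 5 appears only in locker 4's list, so locker 4 = 5.
Among the 6 still-open variables, 8 fits only locker 7 (and all 6 values in {1, 2, 4, 6, 8, 9} must be used), so locker 7 = 8.
The 3 variables locker 1, locker 3, locker 5 are confined to {2, 6, 9}, which locks those values in; drop them from locker 2.
Determined: locker 4=5, locker 7=8, locker 8=7. The other lockers each still have more than one consistent value. That makes 3.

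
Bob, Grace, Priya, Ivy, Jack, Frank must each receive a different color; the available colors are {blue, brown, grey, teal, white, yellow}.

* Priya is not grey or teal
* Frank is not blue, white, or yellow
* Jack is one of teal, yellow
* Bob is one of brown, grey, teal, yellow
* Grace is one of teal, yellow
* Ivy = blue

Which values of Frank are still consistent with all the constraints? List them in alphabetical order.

Ivy must be blue (only option left). Strike blue from Priya.
The 5 still-open variables together cover exactly {brown, grey, teal, white, yellow} — 5 values for 5 variables — and white appears only in Priya's list, so Priya = white.
The 2 variables Grace and Jack are confined to {teal, yellow}, which locks those values in; drop them from Bob, Frank.
No further eliminations apply; Frank can still be any of brown, grey.

brown, grey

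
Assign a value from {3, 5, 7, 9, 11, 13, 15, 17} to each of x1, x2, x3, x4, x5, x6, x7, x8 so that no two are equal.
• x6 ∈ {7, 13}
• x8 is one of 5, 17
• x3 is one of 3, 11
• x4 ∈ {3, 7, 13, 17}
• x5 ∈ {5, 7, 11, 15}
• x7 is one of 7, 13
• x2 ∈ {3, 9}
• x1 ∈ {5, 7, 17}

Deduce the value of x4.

3

The 8 variables together cover exactly {3, 5, 7, 9, 11, 13, 15, 17} — 8 values for 8 variables — and 9 appears only in x2's list, so x2 = 9.
The 7 still-open variables together cover exactly {3, 5, 7, 11, 13, 15, 17} — 7 values for 7 variables — and 15 appears only in x5's list, so x5 = 15.
The 6 still-open variables draw from only 6 values {3, 5, 7, 11, 13, 17}, so each is used; only x3 can be 11, hence x3 = 11.
The 5 still-open variables draw from only 5 values {3, 5, 7, 13, 17}, so each is used; only x4 can be 3, hence x4 = 3.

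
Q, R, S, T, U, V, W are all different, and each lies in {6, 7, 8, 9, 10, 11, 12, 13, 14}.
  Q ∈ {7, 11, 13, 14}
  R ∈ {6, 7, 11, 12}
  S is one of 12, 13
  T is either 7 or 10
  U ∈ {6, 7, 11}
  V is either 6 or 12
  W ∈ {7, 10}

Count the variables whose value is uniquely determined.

Among the 7 variables, 14 fits only Q (and all 7 values in {6, 7, 10, 11, 12, 13, 14} must be used), so Q = 14.
The 6 still-open variables draw from only 6 values {6, 7, 10, 11, 12, 13}, so each is used; only S can be 13, hence S = 13.
T and W between them cover only {7, 10} — a naked pair. Remove those values from R, U.
Determined: Q=14, S=13. The other variables each still have more than one consistent value. That makes 2.

2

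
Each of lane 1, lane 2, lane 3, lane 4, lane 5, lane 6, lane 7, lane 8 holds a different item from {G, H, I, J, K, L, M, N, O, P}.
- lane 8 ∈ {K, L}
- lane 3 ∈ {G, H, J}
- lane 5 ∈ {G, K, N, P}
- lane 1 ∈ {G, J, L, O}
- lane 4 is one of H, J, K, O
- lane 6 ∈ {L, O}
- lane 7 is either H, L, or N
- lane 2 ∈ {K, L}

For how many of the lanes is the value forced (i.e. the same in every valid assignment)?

The 8 variables together cover exactly {G, H, J, K, L, N, O, P} — 8 values for 8 variables — and P appears only in lane 5's list, so lane 5 = P.
The 7 still-open variables together cover exactly {G, H, J, K, L, N, O} — 7 values for 7 variables — and N appears only in lane 7's list, so lane 7 = N.
lane 2 and lane 8 between them cover only {K, L} — a naked pair. Remove those values from lane 1, lane 4, lane 6.
lane 6 has just one choice, so lane 6 = O. Strike O from lane 1, lane 4.
Determined: lane 5=P, lane 6=O, lane 7=N. The other lanes each still have more than one consistent value. That makes 3.

3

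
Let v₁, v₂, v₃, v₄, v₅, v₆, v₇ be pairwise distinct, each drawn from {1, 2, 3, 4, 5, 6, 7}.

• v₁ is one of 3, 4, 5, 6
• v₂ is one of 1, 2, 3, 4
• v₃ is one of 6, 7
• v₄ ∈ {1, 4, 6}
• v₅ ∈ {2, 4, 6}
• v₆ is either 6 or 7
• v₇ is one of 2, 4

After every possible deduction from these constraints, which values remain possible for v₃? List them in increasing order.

6, 7

The 7 variables together cover exactly {1, 2, 3, 4, 5, 6, 7} — 7 values for 7 variables — and 5 appears only in v₁'s list, so v₁ = 5.
The 6 still-open variables together cover exactly {1, 2, 3, 4, 6, 7} — 6 values for 6 variables — and 3 appears only in v₂'s list, so v₂ = 3.
The 5 still-open variables draw from only 5 values {1, 2, 4, 6, 7}, so each is used; only v₄ can be 1, hence v₄ = 1.
The 2 variables v₃ and v₆ are confined to {6, 7}, which locks those values in; drop them from v₅.
No further eliminations apply; v₃ can still be any of 6, 7.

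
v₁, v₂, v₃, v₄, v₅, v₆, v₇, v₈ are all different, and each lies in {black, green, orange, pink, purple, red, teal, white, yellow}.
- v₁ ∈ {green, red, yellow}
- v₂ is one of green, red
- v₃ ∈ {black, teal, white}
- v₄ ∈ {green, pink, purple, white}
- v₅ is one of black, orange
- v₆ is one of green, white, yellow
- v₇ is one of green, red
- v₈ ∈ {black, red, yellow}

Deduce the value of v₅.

orange

The 2 variables v₂ and v₇ are confined to {green, red}, which locks those values in; drop them from v₁, v₄, v₆, v₈.
v₁ must be yellow (only option left). Eliminate yellow elsewhere: v₆, v₈.
That leaves v₆ = white. So v₃, v₄ can't be white.
v₈'s domain is down to {black}, so v₈ = black. Eliminate black elsewhere: v₃, v₅.
So v₅ = orange.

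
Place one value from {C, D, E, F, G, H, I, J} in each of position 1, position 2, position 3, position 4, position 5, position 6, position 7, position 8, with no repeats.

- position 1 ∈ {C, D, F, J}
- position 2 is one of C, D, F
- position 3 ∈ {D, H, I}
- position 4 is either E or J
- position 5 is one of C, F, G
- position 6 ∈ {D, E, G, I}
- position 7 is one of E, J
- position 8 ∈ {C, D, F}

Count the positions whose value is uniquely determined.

3

Among the 8 variables, H fits only position 3 (and all 8 values in {C, D, E, F, G, H, I, J} must be used), so position 3 = H.
Among the 7 still-open variables, I fits only position 6 (and all 7 values in {C, D, E, F, G, I, J} must be used), so position 6 = I.
The 6 still-open variables together cover exactly {C, D, E, F, G, J} — 6 values for 6 variables — and G appears only in position 5's list, so position 5 = G.
The 2 variables position 4 and position 7 are confined to {E, J}, which locks those values in; drop them from position 1.
Determined: position 3=H, position 5=G, position 6=I. The other positions each still have more than one consistent value. That makes 3.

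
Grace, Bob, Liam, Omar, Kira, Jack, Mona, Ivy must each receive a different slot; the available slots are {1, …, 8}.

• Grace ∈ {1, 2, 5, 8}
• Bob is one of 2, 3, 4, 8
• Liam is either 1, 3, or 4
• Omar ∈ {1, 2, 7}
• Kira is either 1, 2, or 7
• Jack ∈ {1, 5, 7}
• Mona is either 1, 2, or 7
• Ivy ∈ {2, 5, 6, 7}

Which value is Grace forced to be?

The 8 variables draw from only 8 values {1, 2, 3, 4, 5, 6, 7, 8}, so each is used; only Ivy can be 6, hence Ivy = 6.
Omar, Kira, Mona share exactly the 3 values {1, 2, 7}; by pigeonhole those values go to them, so strike 1, 2, 7 from Grace, Bob, Liam, Jack.
Jack's domain is down to {5}, so Jack = 5. Remove 5 from Grace.
So Grace = 8.

8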